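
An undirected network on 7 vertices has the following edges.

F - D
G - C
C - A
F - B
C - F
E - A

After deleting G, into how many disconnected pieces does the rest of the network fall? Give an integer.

G's neighbors (C) remain reachable from one another through other ties, so the rest of the network stays in one piece.

1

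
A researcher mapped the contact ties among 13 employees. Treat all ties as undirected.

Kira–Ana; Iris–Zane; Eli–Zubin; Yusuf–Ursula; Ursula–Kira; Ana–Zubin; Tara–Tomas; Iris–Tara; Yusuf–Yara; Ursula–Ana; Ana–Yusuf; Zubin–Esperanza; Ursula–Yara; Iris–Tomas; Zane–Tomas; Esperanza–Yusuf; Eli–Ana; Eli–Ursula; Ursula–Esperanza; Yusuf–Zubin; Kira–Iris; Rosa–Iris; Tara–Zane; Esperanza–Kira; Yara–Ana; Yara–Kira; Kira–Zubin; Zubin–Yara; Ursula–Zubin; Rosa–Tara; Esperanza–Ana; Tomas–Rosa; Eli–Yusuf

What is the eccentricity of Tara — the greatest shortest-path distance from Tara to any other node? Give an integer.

4

Distances from Tara: Ana:3, Eli:4, Esperanza:3, Iris:1, Kira:2, Rosa:1, Tomas:1, Ursula:3, Yara:3, Yusuf:4, Zane:1, Zubin:3.
The largest is 4 (to Yusuf and Eli), so the eccentricity of Tara is 4.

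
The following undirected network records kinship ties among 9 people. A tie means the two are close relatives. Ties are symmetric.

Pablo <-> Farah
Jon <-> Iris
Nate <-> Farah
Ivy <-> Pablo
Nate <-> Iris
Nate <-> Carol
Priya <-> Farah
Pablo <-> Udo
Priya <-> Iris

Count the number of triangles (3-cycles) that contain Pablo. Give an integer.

0

Pablo's neighbors are Farah, Ivy, and Udo, but none of them are tied to each other, so no triangle contains Pablo.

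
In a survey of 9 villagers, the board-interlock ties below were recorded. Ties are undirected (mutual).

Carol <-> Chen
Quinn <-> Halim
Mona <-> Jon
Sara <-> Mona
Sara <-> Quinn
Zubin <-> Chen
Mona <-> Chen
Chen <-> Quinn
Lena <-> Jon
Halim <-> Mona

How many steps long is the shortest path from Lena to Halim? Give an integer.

One shortest route is Lena – Jon – Mona – Halim, which uses 3 edges, and at distance 2 from Lena we only reach {Mona}, which does not include Halim. So d(Lena,Halim) = 3.

3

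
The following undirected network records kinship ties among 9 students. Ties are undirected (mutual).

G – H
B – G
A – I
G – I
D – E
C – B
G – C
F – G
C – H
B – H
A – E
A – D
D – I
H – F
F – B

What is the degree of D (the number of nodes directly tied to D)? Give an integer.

D is directly tied to A, E, and I. That is 3 neighbors, so the degree of D is 3.

3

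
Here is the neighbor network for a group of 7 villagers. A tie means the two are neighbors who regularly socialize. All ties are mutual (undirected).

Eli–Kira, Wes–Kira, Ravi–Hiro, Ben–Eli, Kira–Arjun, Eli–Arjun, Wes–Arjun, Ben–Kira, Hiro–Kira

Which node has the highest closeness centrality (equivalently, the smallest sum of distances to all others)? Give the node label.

Farness (sum of distances to all others) for each node — Arjun:10, Ben:11, Eli:10, Hiro:10, Kira:7, Ravi:15, Wes:11.
The smallest farness is 7, for Kira, so Kira has the highest closeness.

Kira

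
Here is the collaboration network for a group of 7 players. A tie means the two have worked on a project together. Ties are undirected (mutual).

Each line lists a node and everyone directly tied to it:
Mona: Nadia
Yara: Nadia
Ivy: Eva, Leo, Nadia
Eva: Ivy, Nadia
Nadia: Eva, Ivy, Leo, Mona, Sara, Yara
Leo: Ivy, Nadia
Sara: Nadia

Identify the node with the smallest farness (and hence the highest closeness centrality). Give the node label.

Farness (sum of distances to all others) for each node — Eva:10, Ivy:9, Leo:10, Mona:11, Nadia:6, Sara:11, Yara:11.
The smallest farness is 6, for Nadia, so Nadia has the highest closeness.

Nadia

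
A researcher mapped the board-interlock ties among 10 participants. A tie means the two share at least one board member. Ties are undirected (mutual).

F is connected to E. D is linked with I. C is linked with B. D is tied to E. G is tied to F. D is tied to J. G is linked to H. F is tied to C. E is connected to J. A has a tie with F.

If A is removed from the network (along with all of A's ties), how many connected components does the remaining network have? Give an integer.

A's neighbors (F) remain reachable from one another through other ties, so the rest of the network stays in one piece.

1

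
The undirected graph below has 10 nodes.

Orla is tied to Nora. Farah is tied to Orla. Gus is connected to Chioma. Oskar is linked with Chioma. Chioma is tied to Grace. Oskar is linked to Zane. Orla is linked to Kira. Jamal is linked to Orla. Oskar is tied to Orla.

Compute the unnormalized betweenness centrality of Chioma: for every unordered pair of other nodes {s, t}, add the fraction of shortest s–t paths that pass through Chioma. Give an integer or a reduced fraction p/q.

15

Pairs whose geodesics pass through Chioma — Gus–Nora: 1; Gus–Grace: 1; Gus–Farah: 1; Gus–Jamal: 1; Gus–Kira: 1; Gus–Orla: 1; Gus–Zane: 1; Gus–Oskar: 1; Nora–Grace: 1; Grace–Farah: 1; Grace–Jamal: 1; Grace–Kira: 1; Grace–Orla: 1; Grace–Zane: 1 … (+1 more pairs).
All other pairs contribute 0.
Summing the contributions gives betweenness(Chioma) = 15.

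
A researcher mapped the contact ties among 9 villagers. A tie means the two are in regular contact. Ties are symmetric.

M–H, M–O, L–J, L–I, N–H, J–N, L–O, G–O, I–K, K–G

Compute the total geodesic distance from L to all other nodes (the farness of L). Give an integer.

14

Distances from L: G:2, H:3, I:1, J:1, K:2, M:2, N:2, O:1.
Sum = 2 + 3 + 1 + 1 + 2 + 2 + 2 + 1 = 14.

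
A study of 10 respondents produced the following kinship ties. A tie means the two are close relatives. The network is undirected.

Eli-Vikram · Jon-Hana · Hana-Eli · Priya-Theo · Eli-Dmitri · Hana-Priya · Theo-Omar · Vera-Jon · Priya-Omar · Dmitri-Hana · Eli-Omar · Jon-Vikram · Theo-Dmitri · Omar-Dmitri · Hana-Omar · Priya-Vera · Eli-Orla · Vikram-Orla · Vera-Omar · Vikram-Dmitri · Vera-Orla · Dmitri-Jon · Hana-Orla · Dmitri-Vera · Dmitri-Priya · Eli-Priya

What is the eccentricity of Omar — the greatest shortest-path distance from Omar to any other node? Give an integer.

2

Distances from Omar: Dmitri:1, Eli:1, Hana:1, Jon:2, Orla:2, Priya:1, Theo:1, Vera:1, Vikram:2.
The largest is 2 (to Vikram, Jon, and Orla), so the eccentricity of Omar is 2.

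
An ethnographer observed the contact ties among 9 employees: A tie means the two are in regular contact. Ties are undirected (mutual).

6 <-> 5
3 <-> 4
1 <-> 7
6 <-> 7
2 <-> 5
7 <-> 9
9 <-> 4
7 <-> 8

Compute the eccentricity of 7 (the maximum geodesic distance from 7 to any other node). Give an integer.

Distances from 7: 1:1, 2:3, 3:3, 4:2, 5:2, 6:1, 8:1, 9:1.
The largest is 3 (to 3 and 2), so the eccentricity of 7 is 3.

3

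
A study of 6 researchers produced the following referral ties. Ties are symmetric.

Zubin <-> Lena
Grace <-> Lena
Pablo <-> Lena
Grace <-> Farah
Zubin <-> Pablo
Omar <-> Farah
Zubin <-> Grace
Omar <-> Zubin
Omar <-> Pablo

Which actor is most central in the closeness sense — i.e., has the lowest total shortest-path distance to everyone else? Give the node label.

Farness (sum of distances to all others) for each node — Farah:8, Grace:7, Lena:7, Omar:7, Pablo:7, Zubin:6.
The smallest farness is 6, for Zubin, so Zubin has the highest closeness.

Zubin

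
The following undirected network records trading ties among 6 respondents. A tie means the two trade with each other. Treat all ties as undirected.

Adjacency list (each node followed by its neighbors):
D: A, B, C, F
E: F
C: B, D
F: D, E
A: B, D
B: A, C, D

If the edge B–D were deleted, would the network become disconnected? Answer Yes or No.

No

Even without that edge, B still reaches D via B – C – D, so the network stays connected. Not a bridge.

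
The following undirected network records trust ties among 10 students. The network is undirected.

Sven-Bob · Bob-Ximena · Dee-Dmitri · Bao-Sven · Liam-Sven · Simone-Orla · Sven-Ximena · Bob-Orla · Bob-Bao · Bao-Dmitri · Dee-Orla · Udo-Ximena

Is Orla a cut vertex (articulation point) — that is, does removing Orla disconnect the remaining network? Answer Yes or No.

Removing Orla leaves {Bao, Bob, Dee, Dmitri, Liam, Sven, Udo, and Ximena} with no path to {Simone}, so the network splits into 2 components. Orla is a cut vertex.

Yes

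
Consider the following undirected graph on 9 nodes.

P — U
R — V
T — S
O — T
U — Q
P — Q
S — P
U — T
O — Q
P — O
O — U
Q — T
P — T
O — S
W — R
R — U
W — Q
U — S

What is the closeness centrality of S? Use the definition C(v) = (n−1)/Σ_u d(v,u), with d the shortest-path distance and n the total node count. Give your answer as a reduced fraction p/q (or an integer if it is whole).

4/7

Distances from S: O:1, P:1, Q:2, R:2, T:1, U:1, V:3, W:3. Sum = 14.
n = 9, so closeness = 8/14 = 4/7.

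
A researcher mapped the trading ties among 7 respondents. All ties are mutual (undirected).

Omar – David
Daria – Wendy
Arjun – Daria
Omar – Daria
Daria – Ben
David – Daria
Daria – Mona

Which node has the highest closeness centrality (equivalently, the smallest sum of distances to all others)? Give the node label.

Daria

Farness (sum of distances to all others) for each node — Arjun:11, Ben:11, Daria:6, David:10, Mona:11, Omar:10, Wendy:11.
The smallest farness is 6, for Daria, so Daria has the highest closeness.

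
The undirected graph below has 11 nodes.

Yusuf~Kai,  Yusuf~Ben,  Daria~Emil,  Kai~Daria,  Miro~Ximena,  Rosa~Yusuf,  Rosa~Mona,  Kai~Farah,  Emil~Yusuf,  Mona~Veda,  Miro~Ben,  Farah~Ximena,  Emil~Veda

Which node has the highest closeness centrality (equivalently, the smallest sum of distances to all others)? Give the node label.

Yusuf

Farness (sum of distances to all others) for each node — Ben:22, Daria:24, Emil:21, Farah:25, Kai:20, Miro:27, Mona:28, Rosa:23, Veda:27, Ximena:30, Yusuf:17.
The smallest farness is 17, for Yusuf, so Yusuf has the highest closeness.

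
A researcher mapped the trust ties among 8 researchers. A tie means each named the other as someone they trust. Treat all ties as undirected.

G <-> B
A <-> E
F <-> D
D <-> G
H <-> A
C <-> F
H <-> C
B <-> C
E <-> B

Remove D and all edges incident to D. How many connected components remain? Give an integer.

1

D's neighbors (F and G) remain reachable from one another through other ties, so the rest of the network stays in one piece.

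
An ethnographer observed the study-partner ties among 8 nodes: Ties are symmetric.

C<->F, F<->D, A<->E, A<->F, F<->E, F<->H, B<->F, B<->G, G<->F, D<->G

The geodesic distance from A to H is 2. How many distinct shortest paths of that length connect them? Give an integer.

The shortest distance is 2, and the only length-2 path is A–F–H. So there is exactly 1 shortest path.

1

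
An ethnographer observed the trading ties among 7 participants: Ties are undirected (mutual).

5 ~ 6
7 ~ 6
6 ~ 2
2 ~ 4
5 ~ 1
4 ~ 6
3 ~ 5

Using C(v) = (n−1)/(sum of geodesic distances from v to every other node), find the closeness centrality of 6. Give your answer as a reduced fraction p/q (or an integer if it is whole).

Distances from 6: 1:2, 2:1, 3:2, 4:1, 5:1, 7:1. Sum = 8.
n = 7, so closeness = 6/8 = 3/4.

3/4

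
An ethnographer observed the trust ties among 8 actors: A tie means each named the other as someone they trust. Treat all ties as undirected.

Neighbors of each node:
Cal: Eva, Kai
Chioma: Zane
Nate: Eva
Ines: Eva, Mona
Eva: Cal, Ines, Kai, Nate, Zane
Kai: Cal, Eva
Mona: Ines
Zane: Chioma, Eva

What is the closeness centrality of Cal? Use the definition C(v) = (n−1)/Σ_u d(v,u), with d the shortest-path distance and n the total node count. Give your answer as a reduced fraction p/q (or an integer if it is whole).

Distances from Cal: Chioma:3, Eva:1, Ines:2, Kai:1, Mona:3, Nate:2, Zane:2. Sum = 14.
n = 8, so closeness = 7/14 = 1/2.

1/2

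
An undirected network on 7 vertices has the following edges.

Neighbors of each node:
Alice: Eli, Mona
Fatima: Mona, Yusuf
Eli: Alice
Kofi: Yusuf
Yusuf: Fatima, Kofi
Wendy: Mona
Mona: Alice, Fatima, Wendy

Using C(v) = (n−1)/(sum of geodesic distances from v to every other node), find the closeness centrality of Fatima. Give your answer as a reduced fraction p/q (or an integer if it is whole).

Distances from Fatima: Alice:2, Eli:3, Kofi:2, Mona:1, Wendy:2, Yusuf:1. Sum = 11.
n = 7, so closeness = 6/11.

6/11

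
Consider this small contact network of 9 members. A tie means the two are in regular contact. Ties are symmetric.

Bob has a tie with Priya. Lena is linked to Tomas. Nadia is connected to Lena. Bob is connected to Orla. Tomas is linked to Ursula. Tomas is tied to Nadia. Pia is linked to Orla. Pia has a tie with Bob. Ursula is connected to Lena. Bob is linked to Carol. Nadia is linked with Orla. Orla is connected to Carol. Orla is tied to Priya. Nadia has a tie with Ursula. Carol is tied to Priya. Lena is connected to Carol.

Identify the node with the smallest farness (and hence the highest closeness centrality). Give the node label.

Farness (sum of distances to all others) for each node — Bob:14, Carol:12, Lena:13, Nadia:12, Orla:11, Pia:17, Priya:15, Tomas:16, Ursula:16.
The smallest farness is 11, for Orla, so Orla has the highest closeness.

Orla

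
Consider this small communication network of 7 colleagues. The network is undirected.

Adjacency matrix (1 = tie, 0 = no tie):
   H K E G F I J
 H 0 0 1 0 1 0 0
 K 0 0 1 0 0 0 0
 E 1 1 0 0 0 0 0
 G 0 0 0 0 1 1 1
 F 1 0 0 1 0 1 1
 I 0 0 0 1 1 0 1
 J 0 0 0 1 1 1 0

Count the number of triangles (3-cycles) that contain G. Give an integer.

3

G's neighbors: F, I, and J.
Neighbor pairs that are themselves tied: G–F–I; G–F–J; G–I–J. Each forms one triangle with G, for 3 in total.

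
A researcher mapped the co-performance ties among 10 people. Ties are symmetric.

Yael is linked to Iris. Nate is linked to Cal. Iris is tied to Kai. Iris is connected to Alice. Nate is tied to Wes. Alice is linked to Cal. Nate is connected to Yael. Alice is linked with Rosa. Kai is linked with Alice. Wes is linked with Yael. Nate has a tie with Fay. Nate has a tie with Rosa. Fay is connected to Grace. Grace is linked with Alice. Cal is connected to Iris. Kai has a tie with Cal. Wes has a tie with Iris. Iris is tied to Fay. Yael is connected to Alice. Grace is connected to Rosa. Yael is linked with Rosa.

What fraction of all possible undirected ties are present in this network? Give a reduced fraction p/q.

There are 21 edges and 10 nodes, so the maximum possible is C(10,2) = 45.
Density = 21/45 = 7/15.

7/15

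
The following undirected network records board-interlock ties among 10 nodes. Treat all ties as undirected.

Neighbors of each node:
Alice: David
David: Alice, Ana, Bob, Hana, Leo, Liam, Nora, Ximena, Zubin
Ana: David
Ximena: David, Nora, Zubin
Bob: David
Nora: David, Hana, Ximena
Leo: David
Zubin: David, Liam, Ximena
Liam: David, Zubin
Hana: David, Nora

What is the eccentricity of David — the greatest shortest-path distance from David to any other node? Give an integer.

1

Distances from David: Alice:1, Ana:1, Bob:1, Hana:1, Leo:1, Liam:1, Nora:1, Ximena:1, Zubin:1.
The largest is 1 (to Bob, Leo, Hana, Ximena, Ana, Alice, Liam, Nora, and Zubin), so the eccentricity of David is 1.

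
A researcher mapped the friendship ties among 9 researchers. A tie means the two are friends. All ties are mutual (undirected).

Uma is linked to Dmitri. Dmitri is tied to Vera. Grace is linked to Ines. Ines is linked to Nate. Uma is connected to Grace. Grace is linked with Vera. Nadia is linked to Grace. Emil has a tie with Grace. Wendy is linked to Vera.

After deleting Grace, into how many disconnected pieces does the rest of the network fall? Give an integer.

4

Without Grace, the remaining ties split the others into: {Dmitri, Uma, Vera, Wendy}; {Emil}; {Ines, Nate}; {Nadia}.
That's 4 separate components.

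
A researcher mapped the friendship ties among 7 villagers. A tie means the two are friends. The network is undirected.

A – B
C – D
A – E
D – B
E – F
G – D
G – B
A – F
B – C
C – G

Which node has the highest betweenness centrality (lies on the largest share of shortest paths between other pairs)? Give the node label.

Unnormalized betweenness of each node: A:8, B:9, C:0, D:0, E:0, F:0, G:0.
B has the largest value, 9, making it the main broker — the node through which the most shortest paths run.

B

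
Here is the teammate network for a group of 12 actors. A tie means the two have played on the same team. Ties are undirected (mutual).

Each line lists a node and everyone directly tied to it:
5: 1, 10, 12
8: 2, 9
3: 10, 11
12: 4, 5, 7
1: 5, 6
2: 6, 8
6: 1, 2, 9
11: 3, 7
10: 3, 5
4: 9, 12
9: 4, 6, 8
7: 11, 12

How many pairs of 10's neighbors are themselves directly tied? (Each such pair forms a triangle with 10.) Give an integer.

10's neighbors are 3 and 5, but none of them are tied to each other, so no triangle contains 10.

0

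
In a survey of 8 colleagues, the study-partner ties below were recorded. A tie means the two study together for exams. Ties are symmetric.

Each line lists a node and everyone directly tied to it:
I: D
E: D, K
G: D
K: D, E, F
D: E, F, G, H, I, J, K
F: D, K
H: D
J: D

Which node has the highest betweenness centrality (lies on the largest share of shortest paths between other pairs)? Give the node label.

Unnormalized betweenness of each node: D:37/2, E:0, F:0, G:0, H:0, I:0, J:0, K:1/2.
D has the largest value, 37/2, making it the main broker — the node through which the most shortest paths run.

D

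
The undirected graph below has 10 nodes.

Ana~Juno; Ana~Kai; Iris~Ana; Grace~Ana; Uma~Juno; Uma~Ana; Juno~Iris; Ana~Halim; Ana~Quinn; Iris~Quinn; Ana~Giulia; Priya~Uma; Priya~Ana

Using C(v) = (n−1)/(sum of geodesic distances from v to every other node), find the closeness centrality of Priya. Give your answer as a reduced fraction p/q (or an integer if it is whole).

Distances from Priya: Ana:1, Giulia:2, Grace:2, Halim:2, Iris:2, Juno:2, Kai:2, Quinn:2, Uma:1. Sum = 16.
n = 10, so closeness = 9/16.

9/16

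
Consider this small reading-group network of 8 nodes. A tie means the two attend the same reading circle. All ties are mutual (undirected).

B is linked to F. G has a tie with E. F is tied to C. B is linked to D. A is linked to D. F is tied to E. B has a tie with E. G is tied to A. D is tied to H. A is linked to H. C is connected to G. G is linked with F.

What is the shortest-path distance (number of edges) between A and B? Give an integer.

One shortest route is A – D – B, which uses 2 edges, and A and B are not directly tied, so nothing shorter exists. So d(A,B) = 2.

2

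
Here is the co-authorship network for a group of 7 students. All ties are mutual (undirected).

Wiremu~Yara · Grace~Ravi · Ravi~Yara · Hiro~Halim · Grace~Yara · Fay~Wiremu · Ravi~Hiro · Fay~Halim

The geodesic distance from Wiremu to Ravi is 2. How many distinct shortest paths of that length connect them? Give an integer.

The shortest distance is 2, and the only length-2 path is Wiremu–Yara–Ravi. So there is exactly 1 shortest path.

1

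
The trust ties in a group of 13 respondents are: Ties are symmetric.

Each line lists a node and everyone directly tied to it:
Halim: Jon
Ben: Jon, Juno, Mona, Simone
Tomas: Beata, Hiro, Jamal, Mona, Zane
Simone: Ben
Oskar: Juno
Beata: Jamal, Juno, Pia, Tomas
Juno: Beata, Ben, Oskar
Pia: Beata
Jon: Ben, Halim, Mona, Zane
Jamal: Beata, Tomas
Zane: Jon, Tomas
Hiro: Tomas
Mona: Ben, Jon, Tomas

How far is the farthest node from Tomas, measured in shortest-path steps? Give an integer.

Distances from Tomas: Beata:1, Ben:2, Halim:3, Hiro:1, Jamal:1, Jon:2, Juno:2, Mona:1, Oskar:3, Pia:2, Simone:3, Zane:1.
The largest is 3 (to Halim, Oskar, and Simone), so the eccentricity of Tomas is 3.

3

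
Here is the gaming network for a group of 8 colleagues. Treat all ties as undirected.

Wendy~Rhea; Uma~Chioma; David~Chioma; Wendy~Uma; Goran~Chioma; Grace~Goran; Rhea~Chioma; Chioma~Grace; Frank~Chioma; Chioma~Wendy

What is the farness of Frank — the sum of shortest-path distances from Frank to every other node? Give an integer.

Distances from Frank: Chioma:1, David:2, Goran:2, Grace:2, Rhea:2, Uma:2, Wendy:2.
Sum = 1 + 2 + 2 + 2 + 2 + 2 + 2 = 13.

13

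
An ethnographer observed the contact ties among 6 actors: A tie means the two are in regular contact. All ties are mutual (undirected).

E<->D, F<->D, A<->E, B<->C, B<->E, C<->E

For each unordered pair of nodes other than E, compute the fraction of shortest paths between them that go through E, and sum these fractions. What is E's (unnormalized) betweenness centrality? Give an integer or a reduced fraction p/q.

8

Pairs whose geodesics pass through E — A–B: 1; A–C: 1; A–F: 1; A–D: 1; B–F: 1; B–D: 1; C–F: 1; C–D: 1.
All other pairs contribute 0.
Summing the contributions gives betweenness(E) = 8.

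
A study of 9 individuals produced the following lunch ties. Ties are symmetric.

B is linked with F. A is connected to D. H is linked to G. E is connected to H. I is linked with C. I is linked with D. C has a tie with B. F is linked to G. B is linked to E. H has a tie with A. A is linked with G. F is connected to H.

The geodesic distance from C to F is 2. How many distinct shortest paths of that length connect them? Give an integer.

The shortest distance is 2, and the only length-2 path is C–B–F. So there is exactly 1 shortest path.

1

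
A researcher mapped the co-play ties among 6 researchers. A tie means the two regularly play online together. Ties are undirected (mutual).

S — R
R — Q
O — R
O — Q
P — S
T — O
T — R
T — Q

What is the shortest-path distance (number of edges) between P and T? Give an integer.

One shortest route is P – S – R – T, which uses 3 edges, and at distance 2 from P we only reach {R}, which does not include T. So d(P,T) = 3.

3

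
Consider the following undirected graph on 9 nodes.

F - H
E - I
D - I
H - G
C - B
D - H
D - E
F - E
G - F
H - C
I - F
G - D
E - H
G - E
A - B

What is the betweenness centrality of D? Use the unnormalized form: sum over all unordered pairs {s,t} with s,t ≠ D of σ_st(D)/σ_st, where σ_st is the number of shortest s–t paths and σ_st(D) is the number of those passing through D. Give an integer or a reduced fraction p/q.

5/3

Pairs whose geodesics pass through D — B–I: 1/3; A–I: 1/3; C–I: 1/3; I–H: 1/3; I–G: 1/3.
All other pairs contribute 0.
Summing the contributions gives betweenness(D) = 5/3.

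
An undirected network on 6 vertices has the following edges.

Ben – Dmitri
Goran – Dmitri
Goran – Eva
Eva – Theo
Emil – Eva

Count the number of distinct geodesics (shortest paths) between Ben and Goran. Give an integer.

The shortest distance is 2, and the only length-2 path is Ben–Dmitri–Goran. So there is exactly 1 shortest path.

1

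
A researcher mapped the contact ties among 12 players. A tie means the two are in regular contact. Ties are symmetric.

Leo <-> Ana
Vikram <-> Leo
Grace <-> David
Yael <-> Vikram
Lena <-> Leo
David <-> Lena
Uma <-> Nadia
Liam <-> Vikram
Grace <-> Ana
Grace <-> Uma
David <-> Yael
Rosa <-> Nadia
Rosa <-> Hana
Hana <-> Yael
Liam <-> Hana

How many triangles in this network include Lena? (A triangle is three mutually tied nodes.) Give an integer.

0

Lena's neighbors are David and Leo, but none of them are tied to each other, so no triangle contains Lena.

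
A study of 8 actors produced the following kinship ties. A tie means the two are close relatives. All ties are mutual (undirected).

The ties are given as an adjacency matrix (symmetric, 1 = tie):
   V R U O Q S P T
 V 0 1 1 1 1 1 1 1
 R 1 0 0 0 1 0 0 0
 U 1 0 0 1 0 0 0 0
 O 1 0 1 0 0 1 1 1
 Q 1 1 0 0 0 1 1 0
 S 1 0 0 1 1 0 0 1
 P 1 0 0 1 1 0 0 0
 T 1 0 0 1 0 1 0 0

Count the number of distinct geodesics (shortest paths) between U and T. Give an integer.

2

The shortest distance is 2. The length-2 paths are: U–V–T; U–O–T.
That gives 2 distinct shortest paths.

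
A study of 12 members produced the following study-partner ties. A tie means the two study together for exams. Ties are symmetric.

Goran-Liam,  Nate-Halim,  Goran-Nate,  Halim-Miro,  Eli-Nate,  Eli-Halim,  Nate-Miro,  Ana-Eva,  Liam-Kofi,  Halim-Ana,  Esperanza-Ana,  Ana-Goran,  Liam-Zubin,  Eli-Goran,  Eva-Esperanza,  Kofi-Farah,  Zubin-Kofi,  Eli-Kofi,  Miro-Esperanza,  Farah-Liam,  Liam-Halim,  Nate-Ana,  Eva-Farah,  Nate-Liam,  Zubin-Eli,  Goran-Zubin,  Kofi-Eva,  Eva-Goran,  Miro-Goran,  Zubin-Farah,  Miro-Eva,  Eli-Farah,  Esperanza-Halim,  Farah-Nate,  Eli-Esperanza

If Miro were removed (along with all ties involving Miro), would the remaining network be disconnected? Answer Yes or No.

Even without Miro, every remaining node can still reach every other (the residual graph is connected), so Miro is not a cut vertex.

No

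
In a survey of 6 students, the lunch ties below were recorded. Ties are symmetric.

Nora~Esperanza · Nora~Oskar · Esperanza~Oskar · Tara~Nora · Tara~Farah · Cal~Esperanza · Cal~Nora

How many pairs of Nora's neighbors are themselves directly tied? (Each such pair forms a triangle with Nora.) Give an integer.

Nora's neighbors: Cal, Esperanza, Oskar, and Tara.
Neighbor pairs that are themselves tied: Nora–Cal–Esperanza; Nora–Esperanza–Oskar. Each forms one triangle with Nora, for 2 in total.

2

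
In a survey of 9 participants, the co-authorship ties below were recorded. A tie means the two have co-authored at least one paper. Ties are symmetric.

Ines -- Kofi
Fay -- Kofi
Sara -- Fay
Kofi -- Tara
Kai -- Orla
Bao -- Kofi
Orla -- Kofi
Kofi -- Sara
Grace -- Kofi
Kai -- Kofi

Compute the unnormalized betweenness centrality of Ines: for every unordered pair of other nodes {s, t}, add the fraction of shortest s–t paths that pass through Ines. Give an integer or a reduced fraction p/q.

No shortest path between any pair of other nodes passes through Ines.
Summing the contributions gives betweenness(Ines) = 0.

0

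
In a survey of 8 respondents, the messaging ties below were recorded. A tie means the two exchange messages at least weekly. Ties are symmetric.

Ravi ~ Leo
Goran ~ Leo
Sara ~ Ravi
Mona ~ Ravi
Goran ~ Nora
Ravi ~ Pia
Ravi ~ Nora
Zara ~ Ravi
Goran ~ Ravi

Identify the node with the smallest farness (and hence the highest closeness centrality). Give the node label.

Farness (sum of distances to all others) for each node — Goran:11, Leo:12, Mona:13, Nora:12, Pia:13, Ravi:7, Sara:13, Zara:13.
The smallest farness is 7, for Ravi, so Ravi has the highest closeness.

Ravi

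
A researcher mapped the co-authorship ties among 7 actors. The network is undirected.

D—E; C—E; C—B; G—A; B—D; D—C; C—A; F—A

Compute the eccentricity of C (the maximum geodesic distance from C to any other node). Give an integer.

2

Distances from C: A:1, B:1, D:1, E:1, F:2, G:2.
The largest is 2 (to G and F), so the eccentricity of C is 2.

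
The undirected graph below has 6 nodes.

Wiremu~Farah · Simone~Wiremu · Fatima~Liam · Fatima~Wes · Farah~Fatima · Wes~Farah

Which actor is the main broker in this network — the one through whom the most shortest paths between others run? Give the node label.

Farah

Unnormalized betweenness of each node: Farah:6, Fatima:4, Liam:0, Simone:0, Wes:0, Wiremu:4.
Farah has the largest value, 6, making it the main broker — the node through which the most shortest paths run.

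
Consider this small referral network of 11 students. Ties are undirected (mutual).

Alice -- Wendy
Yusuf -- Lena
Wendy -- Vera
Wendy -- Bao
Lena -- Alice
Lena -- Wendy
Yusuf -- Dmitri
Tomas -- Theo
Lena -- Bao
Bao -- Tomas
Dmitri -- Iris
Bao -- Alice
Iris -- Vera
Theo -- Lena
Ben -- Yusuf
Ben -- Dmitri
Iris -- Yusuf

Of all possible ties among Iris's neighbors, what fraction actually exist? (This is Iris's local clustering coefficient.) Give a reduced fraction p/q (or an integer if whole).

1/3

Iris's neighbors: Dmitri, Vera, and Yusuf (k = 3).
Possible neighbor pairs: C(3,2) = 3. Edges among them: Dmitri–Yusuf → e = 1.
Clustering(Iris) = 1/3.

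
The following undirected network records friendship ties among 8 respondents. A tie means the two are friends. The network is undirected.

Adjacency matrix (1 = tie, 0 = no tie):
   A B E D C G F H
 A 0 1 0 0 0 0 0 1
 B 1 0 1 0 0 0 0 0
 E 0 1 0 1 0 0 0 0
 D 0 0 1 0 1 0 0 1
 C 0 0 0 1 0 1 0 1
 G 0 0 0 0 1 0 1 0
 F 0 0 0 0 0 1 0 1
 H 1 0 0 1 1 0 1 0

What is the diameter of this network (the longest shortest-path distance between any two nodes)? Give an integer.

Eccentricity of each node (its greatest distance to any other): A:3, B:4, C:3, D:2, E:3, F:3, G:4, H:2.
The maximum eccentricity is 4, realized for instance by the pair B–G via B – E – D – C – G. So the diameter is 4.

4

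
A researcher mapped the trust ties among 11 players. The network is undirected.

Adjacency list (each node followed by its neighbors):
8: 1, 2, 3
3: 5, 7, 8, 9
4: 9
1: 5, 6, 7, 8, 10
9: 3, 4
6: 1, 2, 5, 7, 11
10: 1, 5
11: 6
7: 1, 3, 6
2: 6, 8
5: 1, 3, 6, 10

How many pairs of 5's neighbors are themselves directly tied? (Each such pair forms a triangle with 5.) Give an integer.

5's neighbors: 1, 3, 6, and 10.
Neighbor pairs that are themselves tied: 5–1–6; 5–1–10. Each forms one triangle with 5, for 2 in total.

2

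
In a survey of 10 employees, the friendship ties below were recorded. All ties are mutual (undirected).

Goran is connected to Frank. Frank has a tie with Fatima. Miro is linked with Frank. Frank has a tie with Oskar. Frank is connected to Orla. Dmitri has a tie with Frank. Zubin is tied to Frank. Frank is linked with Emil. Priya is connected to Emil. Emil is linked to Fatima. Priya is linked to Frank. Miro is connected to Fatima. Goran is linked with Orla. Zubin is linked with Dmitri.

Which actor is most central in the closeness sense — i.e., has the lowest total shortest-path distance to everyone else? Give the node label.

Farness (sum of distances to all others) for each node — Dmitri:16, Emil:15, Fatima:15, Frank:9, Goran:16, Miro:16, Orla:16, Oskar:17, Priya:16, Zubin:16.
The smallest farness is 9, for Frank, so Frank has the highest closeness.

Frank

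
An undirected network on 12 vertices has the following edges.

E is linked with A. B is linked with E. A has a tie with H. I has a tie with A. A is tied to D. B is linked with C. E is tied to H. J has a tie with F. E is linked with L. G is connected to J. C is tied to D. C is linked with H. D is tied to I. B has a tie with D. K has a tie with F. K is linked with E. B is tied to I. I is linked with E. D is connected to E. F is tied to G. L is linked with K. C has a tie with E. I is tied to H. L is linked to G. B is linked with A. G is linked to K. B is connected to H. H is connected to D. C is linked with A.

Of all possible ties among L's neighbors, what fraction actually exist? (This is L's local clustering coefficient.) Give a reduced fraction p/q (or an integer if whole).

2/3

L's neighbors: E, G, and K (k = 3).
Possible neighbor pairs: C(3,2) = 3. Edges among them: E–K, G–K → e = 2.
Clustering(L) = 2/3.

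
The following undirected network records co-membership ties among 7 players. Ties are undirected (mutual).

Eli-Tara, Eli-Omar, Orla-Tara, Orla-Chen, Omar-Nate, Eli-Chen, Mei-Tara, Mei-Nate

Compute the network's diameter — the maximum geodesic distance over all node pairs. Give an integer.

3

Eccentricity of each node (its greatest distance to any other): Chen:3, Eli:2, Mei:3, Nate:3, Omar:3, Orla:3, Tara:2.
The maximum eccentricity is 3, realized for instance by the pair Omar–Orla via Omar – Eli – Tara – Orla. So the diameter is 3.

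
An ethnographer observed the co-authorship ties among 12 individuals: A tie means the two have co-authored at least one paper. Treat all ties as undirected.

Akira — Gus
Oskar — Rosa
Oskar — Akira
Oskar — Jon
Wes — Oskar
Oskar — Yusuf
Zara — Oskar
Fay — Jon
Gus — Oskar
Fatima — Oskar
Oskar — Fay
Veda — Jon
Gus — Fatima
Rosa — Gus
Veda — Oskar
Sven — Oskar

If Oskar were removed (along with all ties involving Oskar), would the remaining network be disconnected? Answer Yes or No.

Removing Oskar leaves {Akira, Fatima, Gus, and Rosa} with no path to {Wes}, so the network splits into 6 components. Oskar is a cut vertex.

Yes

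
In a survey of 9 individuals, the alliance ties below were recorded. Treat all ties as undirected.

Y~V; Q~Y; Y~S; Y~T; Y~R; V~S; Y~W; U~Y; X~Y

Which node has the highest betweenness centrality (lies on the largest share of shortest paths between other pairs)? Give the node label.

Y

Unnormalized betweenness of each node: Q:0, R:0, S:0, T:0, U:0, V:0, W:0, X:0, Y:27.
Y has the largest value, 27, making it the main broker — the node through which the most shortest paths run.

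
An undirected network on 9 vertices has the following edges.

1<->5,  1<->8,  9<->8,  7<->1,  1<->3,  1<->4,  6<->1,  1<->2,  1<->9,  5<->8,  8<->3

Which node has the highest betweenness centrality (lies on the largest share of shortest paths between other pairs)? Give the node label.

1

Unnormalized betweenness of each node: 1:47/2, 2:0, 3:0, 4:0, 5:0, 6:0, 7:0, 8:3/2, 9:0.
1 has the largest value, 47/2, making it the main broker — the node through which the most shortest paths run.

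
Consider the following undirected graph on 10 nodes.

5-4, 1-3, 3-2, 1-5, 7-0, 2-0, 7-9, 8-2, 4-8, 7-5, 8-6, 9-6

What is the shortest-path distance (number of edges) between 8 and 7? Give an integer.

One shortest route is 8 – 4 – 5 – 7, which uses 3 edges, and at distance 2 from 8 we only reach {0, 3, 5, 9}, which does not include 7. So d(8,7) = 3.

3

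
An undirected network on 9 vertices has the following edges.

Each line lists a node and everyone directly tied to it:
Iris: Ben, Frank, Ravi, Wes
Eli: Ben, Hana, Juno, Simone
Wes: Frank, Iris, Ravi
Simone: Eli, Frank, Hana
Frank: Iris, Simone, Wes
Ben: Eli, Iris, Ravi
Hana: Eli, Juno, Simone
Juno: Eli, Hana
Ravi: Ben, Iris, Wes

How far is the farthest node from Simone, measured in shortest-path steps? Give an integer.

3

Distances from Simone: Ben:2, Eli:1, Frank:1, Hana:1, Iris:2, Juno:2, Ravi:3, Wes:2.
The largest is 3 (to Ravi), so the eccentricity of Simone is 3.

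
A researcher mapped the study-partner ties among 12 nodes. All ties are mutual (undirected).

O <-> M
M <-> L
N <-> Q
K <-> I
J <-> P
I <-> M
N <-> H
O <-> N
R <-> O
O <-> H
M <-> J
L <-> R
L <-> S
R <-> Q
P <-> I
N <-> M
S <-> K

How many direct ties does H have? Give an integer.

H is directly tied to N and O. That is 2 neighbors, so the degree of H is 2.

2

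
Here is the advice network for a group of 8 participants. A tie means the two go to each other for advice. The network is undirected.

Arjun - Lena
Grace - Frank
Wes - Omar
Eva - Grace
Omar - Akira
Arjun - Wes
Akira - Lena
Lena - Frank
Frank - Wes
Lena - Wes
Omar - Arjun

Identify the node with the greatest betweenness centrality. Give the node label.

Unnormalized betweenness of each node: Akira:1/3, Arjun:1/3, Eva:0, Frank:10, Grace:6, Lena:11/2, Omar:1, Wes:29/6.
Frank has the largest value, 10, making it the main broker — the node through which the most shortest paths run.

Frank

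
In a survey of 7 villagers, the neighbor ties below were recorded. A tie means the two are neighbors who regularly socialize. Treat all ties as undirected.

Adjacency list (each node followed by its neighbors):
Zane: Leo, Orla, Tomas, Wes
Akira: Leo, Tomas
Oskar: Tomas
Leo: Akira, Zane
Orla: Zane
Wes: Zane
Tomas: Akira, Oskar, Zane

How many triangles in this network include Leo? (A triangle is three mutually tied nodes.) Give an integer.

0

Leo's neighbors are Akira and Zane, but none of them are tied to each other, so no triangle contains Leo.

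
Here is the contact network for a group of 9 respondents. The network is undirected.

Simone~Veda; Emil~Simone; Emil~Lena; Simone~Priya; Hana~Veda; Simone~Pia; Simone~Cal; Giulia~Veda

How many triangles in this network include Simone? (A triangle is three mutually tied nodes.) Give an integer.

Simone's neighbors are Cal, Emil, Pia, Priya, and Veda, but none of them are tied to each other, so no triangle contains Simone.

0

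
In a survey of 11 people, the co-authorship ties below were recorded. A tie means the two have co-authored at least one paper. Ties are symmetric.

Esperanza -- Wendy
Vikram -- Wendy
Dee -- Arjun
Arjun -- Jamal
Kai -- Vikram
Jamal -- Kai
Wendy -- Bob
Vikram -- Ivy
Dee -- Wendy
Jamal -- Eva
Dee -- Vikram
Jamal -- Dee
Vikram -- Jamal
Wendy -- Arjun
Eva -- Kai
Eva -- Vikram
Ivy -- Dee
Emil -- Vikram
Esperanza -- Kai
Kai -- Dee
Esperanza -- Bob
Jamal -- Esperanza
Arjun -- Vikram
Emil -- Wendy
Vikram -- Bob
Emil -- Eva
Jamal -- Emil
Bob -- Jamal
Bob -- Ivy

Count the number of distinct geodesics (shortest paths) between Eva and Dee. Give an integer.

The shortest distance is 2. The length-2 paths are: Eva–Kai–Dee; Eva–Jamal–Dee; Eva–Vikram–Dee.
That gives 3 distinct shortest paths.

3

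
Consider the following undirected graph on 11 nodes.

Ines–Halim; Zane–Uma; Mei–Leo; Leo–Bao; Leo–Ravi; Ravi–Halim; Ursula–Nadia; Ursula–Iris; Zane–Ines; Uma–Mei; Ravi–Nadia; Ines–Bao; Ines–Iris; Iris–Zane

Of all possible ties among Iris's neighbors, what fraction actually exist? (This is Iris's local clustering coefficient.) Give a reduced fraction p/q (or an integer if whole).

Iris's neighbors: Ines, Ursula, and Zane (k = 3).
Possible neighbor pairs: C(3,2) = 3. Edges among them: Ines–Zane → e = 1.
Clustering(Iris) = 1/3.

1/3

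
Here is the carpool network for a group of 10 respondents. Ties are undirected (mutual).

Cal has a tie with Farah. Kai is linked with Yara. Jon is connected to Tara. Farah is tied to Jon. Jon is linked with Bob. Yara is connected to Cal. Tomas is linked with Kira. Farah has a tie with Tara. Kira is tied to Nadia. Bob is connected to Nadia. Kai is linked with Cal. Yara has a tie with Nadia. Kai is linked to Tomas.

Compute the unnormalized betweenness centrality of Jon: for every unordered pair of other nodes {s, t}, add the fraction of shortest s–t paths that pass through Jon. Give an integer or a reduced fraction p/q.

Pairs whose geodesics pass through Jon — Nadia–Farah: 1/2; Nadia–Tara: 1; Kira–Farah: 1/3; Kira–Tara: 1; Cal–Bob: 1/2; Farah–Bob: 1; Tara–Bob: 1.
All other pairs contribute 0.
Summing the contributions gives betweenness(Jon) = 16/3.

16/3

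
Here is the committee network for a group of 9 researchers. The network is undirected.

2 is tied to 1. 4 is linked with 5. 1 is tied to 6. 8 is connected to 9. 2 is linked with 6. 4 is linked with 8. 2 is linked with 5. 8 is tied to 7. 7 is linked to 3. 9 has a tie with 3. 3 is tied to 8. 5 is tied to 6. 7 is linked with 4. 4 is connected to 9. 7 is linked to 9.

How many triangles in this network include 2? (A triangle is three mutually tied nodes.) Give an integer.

2's neighbors: 1, 5, and 6.
Neighbor pairs that are themselves tied: 2–1–6; 2–5–6. Each forms one triangle with 2, for 2 in total.

2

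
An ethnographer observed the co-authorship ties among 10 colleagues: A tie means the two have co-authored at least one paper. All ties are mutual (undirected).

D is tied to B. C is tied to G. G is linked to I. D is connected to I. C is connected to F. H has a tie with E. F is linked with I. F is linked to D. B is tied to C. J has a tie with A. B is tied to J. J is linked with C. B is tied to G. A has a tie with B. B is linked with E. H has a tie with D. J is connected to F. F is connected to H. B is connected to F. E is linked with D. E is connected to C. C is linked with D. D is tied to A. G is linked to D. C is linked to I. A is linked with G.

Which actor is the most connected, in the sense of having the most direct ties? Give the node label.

Degrees — A:4, B:7, C:7, D:8, E:4, F:6, G:5, H:3, I:4, J:4.
The maximum is 8, attained only by D.

D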